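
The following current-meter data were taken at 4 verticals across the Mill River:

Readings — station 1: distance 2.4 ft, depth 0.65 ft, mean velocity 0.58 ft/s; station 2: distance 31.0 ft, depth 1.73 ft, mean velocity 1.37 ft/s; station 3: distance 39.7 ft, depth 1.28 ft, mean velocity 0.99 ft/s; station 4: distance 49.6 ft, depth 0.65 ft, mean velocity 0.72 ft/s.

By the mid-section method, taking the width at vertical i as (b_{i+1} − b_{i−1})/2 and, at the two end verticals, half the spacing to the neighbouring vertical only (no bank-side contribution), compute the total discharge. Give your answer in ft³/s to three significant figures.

63.7 ft³/s

w_1 = (31.0 − 2.4)/2 = 14.3 ft; q_1 = 0.58 × 0.65 × 14.3 = 5.391 ft³/s
w_2 = (39.7 − 2.4)/2 = 18.65 ft; q_2 = 1.37 × 1.73 × 18.65 = 44.20 ft³/s
w_3 = (49.6 − 31.0)/2 = 9.3 ft; q_3 = 0.99 × 1.28 × 9.3 = 11.78 ft³/s
w_4 = (49.6 − 39.7)/2 = 4.95 ft; q_4 = 0.72 × 0.65 × 4.95 = 2.317 ft³/s
Q = Σ qᵢ = 63.70 ft³/s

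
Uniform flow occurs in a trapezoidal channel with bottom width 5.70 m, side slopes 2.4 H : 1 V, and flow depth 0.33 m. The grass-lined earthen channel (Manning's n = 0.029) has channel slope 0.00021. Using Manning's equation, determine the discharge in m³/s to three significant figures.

0.468 m³/s

A = (b + z·y)·y = (5.70 + 2.4×0.33)×0.33 = 2.142 m²
P = b + 2y√(1+z²) = 5.70 + 2×0.33×√(1+2.4²) = 7.416 m
R = A/P = 2.142/7.416 = 0.2889 m
Q = (1/n)·A·R^(2/3)·S^(1/2) = (1/0.029) × 2.142 × 0.2889^(2/3) × 0.00021^(1/2) = 0.4678 m³/s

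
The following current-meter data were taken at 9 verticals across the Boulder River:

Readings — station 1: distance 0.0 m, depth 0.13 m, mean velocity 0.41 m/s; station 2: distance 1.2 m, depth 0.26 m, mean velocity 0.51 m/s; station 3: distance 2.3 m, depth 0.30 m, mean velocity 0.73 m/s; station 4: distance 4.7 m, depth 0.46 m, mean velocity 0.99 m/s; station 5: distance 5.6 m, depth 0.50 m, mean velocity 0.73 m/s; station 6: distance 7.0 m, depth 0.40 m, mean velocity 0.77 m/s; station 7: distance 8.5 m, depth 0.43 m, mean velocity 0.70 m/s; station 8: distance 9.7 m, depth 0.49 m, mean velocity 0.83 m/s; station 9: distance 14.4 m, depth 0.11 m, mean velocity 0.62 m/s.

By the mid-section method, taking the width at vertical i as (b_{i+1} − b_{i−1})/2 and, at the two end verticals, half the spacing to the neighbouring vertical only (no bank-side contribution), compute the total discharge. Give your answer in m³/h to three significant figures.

14200 m³/h

w_1 = (1.2 − 0.0)/2 = 0.6 m; q_1 = 0.41 × 0.13 × 0.6 = 0.03198 m³/s
w_2 = (2.3 − 0.0)/2 = 1.15 m; q_2 = 0.51 × 0.26 × 1.15 = 0.1525 m³/s
w_3 = (4.7 − 1.2)/2 = 1.75 m; q_3 = 0.73 × 0.30 × 1.75 = 0.3833 m³/s
w_4 = (5.6 − 2.3)/2 = 1.65 m; q_4 = 0.99 × 0.46 × 1.65 = 0.7514 m³/s
w_5 = (7.0 − 4.7)/2 = 1.15 m; q_5 = 0.73 × 0.50 × 1.15 = 0.4198 m³/s
w_6 = (8.5 − 5.6)/2 = 1.45 m; q_6 = 0.77 × 0.40 × 1.45 = 0.4466 m³/s
w_7 = (9.7 − 7.0)/2 = 1.35 m; q_7 = 0.70 × 0.43 × 1.35 = 0.4064 m³/s
w_8 = (14.4 − 8.5)/2 = 2.95 m; q_8 = 0.83 × 0.49 × 2.95 = 1.200 m³/s
w_9 = (14.4 − 9.7)/2 = 2.35 m; q_9 = 0.62 × 0.11 × 2.35 = 0.1603 m³/s
Q = Σ qᵢ = 3.952 m³/s
= 3.952 × 3600 = 14230 m³/h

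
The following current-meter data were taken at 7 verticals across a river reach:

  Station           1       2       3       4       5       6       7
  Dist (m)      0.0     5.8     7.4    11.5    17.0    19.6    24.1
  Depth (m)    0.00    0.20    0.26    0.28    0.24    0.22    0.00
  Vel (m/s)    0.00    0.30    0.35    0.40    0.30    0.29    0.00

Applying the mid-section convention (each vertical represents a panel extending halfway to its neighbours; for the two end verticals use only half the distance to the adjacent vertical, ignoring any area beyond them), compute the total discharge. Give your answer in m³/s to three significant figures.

w_2 = (7.4 − 0.0)/2 = 3.7 m; q_2 = 0.30 × 0.20 × 3.7 = 0.2220 m³/s
w_3 = (11.5 − 5.8)/2 = 2.85 m; q_3 = 0.35 × 0.26 × 2.85 = 0.2594 m³/s
w_4 = (17.0 − 7.4)/2 = 4.8 m; q_4 = 0.40 × 0.28 × 4.8 = 0.5376 m³/s
w_5 = (19.6 − 11.5)/2 = 4.05 m; q_5 = 0.30 × 0.24 × 4.05 = 0.2916 m³/s
w_6 = (24.1 − 17.0)/2 = 3.55 m; q_6 = 0.29 × 0.22 × 3.55 = 0.2265 m³/s
Stations 1, 7 contribute zero (depth or velocity is 0).
Q = Σ qᵢ = 1.537 m³/s

1.54 m³/s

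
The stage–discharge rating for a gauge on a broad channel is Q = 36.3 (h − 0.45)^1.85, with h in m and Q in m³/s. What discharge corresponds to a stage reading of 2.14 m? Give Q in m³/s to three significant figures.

95.8 m³/s

Q = 36.3 × (2.14 − 0.45)^1.85 = 36.3 × 1.69^1.85 = 95.83 m³/s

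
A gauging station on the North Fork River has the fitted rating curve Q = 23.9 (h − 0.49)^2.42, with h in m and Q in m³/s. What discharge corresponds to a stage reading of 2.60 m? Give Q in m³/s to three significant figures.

Q = 23.9 × (2.60 − 0.49)^2.42 = 23.9 × 2.11^2.42 = 145.6 m³/s

146 m³/s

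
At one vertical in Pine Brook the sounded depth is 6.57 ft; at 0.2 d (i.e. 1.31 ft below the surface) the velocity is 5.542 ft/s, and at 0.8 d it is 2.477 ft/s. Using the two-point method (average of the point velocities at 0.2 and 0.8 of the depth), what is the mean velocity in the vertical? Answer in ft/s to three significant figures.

v̄ = (5.542 + 2.477) / 2 = 4.010 ft/s

4.01 ft/s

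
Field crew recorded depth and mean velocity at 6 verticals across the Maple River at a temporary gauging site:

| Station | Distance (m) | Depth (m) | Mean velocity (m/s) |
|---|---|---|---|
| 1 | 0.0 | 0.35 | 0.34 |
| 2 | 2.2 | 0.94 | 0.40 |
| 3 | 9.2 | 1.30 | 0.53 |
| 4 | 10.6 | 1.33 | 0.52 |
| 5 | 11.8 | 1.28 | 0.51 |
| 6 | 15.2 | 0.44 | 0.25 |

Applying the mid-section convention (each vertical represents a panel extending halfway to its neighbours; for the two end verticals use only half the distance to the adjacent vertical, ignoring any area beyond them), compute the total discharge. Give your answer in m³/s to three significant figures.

7.34 m³/s

w_1 = (2.2 − 0.0)/2 = 1.1 m; q_1 = 0.34 × 0.35 × 1.1 = 0.1309 m³/s
w_2 = (9.2 − 0.0)/2 = 4.6 m; q_2 = 0.40 × 0.94 × 4.6 = 1.730 m³/s
w_3 = (10.6 − 2.2)/2 = 4.2 m; q_3 = 0.53 × 1.30 × 4.2 = 2.894 m³/s
w_4 = (11.8 − 9.2)/2 = 1.3 m; q_4 = 0.52 × 1.33 × 1.3 = 0.8991 m³/s
w_5 = (15.2 − 10.6)/2 = 2.3 m; q_5 = 0.51 × 1.28 × 2.3 = 1.501 m³/s
w_6 = (15.2 − 11.8)/2 = 1.7 m; q_6 = 0.25 × 0.44 × 1.7 = 0.1870 m³/s
Q = Σ qᵢ = 7.342 m³/s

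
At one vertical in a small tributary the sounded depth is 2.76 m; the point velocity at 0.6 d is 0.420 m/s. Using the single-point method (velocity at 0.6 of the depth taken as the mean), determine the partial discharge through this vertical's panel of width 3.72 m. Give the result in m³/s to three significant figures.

4.31 m³/s

v̄ = v₀.₆ = 0.420 m/s
q = v̄ × d × w = 0.4200 × 2.76 × 3.72 = 4.312 m³/s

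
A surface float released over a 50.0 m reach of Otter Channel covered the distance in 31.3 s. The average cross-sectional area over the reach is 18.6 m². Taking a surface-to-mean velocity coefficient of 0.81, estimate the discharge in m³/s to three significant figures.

24.1 m³/s

v_surface = L / t̄ = 50.0 / 31.3 = 1.597 m/s
v_mean = 0.81 × 1.597 = 1.294 m/s
Q = A × v_mean = 18.6 × 1.294 = 24.07 m³/s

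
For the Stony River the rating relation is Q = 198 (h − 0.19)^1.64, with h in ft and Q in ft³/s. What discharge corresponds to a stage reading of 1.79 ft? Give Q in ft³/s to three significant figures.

428 ft³/s

Q = 198 × (1.79 − 0.19)^1.64 = 198 × 1.6^1.64 = 428.0 ft³/s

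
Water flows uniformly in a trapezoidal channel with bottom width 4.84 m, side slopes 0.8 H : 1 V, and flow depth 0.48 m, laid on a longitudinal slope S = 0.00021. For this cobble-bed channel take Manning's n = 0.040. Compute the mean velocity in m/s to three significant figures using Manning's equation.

A = (b + z·y)·y = (4.84 + 0.8×0.48)×0.48 = 2.508 m²
P = b + 2y√(1+z²) = 4.84 + 2×0.48×√(1+0.8²) = 6.069 m
R = A/P = 2.508/6.069 = 0.4131 m
Q = (1/n)·A·R^(2/3)·S^(1/2) = (1/0.040) × 2.508 × 0.4131^(2/3) × 0.00021^(1/2) = 0.5039 m³/s
V = Q/A = 0.5039/2.508 = 0.2010 m/s

0.201 m/s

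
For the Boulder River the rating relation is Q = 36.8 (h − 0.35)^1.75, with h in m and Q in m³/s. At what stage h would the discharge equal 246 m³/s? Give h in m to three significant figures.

3.31 m

h − h₀ = (Q/C)^(1/b) = (246/36.8)^(1/1.75) = 2.961 m
h = 0.35 + 2.961 = 3.311 m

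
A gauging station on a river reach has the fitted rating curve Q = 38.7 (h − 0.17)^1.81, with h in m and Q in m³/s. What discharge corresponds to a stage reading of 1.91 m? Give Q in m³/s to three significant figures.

Q = 38.7 × (1.91 − 0.17)^1.81 = 38.7 × 1.74^1.81 = 105.5 m³/s

105 m³/s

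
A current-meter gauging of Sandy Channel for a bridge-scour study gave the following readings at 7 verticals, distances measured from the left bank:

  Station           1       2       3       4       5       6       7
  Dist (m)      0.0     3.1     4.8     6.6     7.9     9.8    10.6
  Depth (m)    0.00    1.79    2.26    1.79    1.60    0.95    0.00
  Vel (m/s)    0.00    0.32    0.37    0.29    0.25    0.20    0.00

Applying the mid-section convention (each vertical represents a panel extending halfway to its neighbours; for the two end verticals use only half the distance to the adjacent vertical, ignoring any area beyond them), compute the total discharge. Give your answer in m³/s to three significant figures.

w_2 = (4.8 − 0.0)/2 = 2.4 m; q_2 = 0.32 × 1.79 × 2.4 = 1.375 m³/s
w_3 = (6.6 − 3.1)/2 = 1.75 m; q_3 = 0.37 × 2.26 × 1.75 = 1.463 m³/s
w_4 = (7.9 − 4.8)/2 = 1.55 m; q_4 = 0.29 × 1.79 × 1.55 = 0.8046 m³/s
w_5 = (9.8 − 6.6)/2 = 1.6 m; q_5 = 0.25 × 1.60 × 1.6 = 0.6400 m³/s
w_6 = (10.6 − 7.9)/2 = 1.35 m; q_6 = 0.20 × 0.95 × 1.35 = 0.2565 m³/s
Stations 1, 7 contribute zero (depth or velocity is 0).
Q = Σ qᵢ = 4.539 m³/s

4.54 m³/s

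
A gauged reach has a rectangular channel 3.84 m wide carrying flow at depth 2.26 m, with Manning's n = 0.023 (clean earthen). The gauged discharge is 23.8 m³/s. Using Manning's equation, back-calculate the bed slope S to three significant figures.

A = b·y = 3.84 × 2.26 = 8.678 m²
P = b + 2y = 3.84 + 2×2.26 = 8.360 m
R = A/P = 8.678/8.360 = 1.038 m
S = (Q·n / (1·A·R^(2/3)))² = (23.8×0.023 / (1×8.678×1.025))² = 0.003785

0.00379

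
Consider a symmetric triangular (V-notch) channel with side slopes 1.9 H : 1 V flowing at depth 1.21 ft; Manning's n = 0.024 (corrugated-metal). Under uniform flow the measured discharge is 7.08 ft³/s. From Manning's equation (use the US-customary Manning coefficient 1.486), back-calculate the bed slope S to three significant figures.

A = z·y² = 1.9×1.21² = 2.782 ft²
P = 2y√(1+z²) = 2×1.21×√(1+1.9²) = 5.196 ft
R = A/P = 2.782/5.196 = 0.5354 ft
S = (Q·n / (1.486·A·R^(2/3)))² = (7.08×0.024 / (1.486×2.782×0.6593))² = 0.003887

0.00389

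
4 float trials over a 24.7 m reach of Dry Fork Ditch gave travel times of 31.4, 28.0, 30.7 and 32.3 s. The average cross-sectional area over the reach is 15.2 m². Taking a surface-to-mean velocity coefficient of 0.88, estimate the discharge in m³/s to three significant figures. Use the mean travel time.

t̄ = (31.4 + 28.0 + 30.7 + 32.3) / 4 = 30.6 s
v_surface = L / t̄ = 24.7 / 30.6 = 0.8072 m/s
v_mean = 0.88 × 0.8072 = 0.7103 m/s
Q = A × v_mean = 15.2 × 0.7103 = 10.80 m³/s

10.8 m³/s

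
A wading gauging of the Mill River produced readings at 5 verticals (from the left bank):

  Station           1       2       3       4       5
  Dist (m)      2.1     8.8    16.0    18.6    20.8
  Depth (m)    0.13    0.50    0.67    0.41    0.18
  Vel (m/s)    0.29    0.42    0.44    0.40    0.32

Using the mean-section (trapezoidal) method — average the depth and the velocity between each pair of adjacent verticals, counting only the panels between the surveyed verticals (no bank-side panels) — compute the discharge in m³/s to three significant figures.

3.38 m³/s

Panel 1-2: Δb = 6.7 m, d̄ = (0.13+0.50)/2 = 0.315, v̄ = (0.29+0.42)/2 = 0.355 → q = 6.7×0.315×0.355 = 0.7492 m³/s
Panel 2-3: Δb = 7.2 m, d̄ = (0.50+0.67)/2 = 0.585, v̄ = (0.42+0.44)/2 = 0.43 → q = 7.2×0.585×0.43 = 1.811 m³/s
Panel 3-4: Δb = 2.6 m, d̄ = (0.67+0.41)/2 = 0.54, v̄ = (0.44+0.40)/2 = 0.42 → q = 2.6×0.54×0.42 = 0.5897 m³/s
Panel 4-5: Δb = 2.2 m, d̄ = (0.41+0.18)/2 = 0.295, v̄ = (0.40+0.32)/2 = 0.36 → q = 2.2×0.295×0.36 = 0.2336 m³/s
Q = Σ q = 3.384 m³/s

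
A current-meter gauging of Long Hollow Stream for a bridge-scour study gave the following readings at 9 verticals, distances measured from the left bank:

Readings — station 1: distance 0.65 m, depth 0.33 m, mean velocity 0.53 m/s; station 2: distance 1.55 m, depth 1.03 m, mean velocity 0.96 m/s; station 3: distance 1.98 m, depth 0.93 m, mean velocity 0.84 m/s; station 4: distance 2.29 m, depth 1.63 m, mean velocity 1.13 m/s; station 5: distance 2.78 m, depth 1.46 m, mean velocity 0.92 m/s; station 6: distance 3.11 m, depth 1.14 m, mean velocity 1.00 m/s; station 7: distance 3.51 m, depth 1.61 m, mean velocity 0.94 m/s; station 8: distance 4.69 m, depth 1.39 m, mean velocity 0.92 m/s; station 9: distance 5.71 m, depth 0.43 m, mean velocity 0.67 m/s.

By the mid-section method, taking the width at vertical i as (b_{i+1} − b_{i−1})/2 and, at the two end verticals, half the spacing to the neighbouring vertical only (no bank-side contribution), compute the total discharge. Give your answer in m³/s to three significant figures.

5.48 m³/s

w_1 = (1.55 − 0.65)/2 = 0.45 m; q_1 = 0.53 × 0.33 × 0.45 = 0.07871 m³/s
w_2 = (1.98 − 0.65)/2 = 0.665 m; q_2 = 0.96 × 1.03 × 0.665 = 0.6576 m³/s
w_3 = (2.29 − 1.55)/2 = 0.37 m; q_3 = 0.84 × 0.93 × 0.37 = 0.2890 m³/s
w_4 = (2.78 − 1.98)/2 = 0.4 m; q_4 = 1.13 × 1.63 × 0.4 = 0.7368 m³/s
w_5 = (3.11 − 2.29)/2 = 0.41 m; q_5 = 0.92 × 1.46 × 0.41 = 0.5507 m³/s
w_6 = (3.51 − 2.78)/2 = 0.365 m; q_6 = 1.00 × 1.14 × 0.365 = 0.4161 m³/s
w_7 = (4.69 − 3.11)/2 = 0.79 m; q_7 = 0.94 × 1.61 × 0.79 = 1.196 m³/s
w_8 = (5.71 − 3.51)/2 = 1.1 m; q_8 = 0.92 × 1.39 × 1.1 = 1.407 m³/s
w_9 = (5.71 − 4.69)/2 = 0.51 m; q_9 = 0.67 × 0.43 × 0.51 = 0.1469 m³/s
Q = Σ qᵢ = 5.478 m³/s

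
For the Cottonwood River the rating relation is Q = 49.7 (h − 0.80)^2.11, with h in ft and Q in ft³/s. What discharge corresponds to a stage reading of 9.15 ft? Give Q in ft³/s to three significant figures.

4380 ft³/s

Q = 49.7 × (9.15 − 0.80)^2.11 = 49.7 × 8.35^2.11 = 4376 ft³/s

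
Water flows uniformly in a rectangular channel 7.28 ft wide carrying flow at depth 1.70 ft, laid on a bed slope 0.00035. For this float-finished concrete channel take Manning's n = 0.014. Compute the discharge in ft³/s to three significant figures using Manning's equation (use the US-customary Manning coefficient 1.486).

A = b·y = 7.28 × 1.70 = 12.38 ft²
P = b + 2y = 7.28 + 2×1.70 = 10.68 ft
R = A/P = 12.38/10.68 = 1.159 ft
Q = (1.486/n)·A·R^(2/3)·S^(1/2) = (1.486/0.014) × 12.38 × 1.159^(2/3) × 0.00035^(1/2) = 27.11 ft³/s

27.1 ft³/s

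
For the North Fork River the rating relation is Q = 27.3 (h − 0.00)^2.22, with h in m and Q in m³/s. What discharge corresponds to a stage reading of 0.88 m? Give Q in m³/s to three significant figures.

Q = 27.3 × (0.88 − 0.00)^2.22 = 27.3 × 0.88^2.22 = 20.55 m³/s

20.6 m³/s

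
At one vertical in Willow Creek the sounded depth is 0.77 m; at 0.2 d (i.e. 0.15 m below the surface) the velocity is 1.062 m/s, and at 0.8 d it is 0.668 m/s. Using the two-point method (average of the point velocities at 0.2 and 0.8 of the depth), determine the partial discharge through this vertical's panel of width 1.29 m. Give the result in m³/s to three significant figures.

v̄ = (1.062 + 0.668) / 2 = 0.8650 m/s
q = v̄ × d × w = 0.8650 × 0.77 × 1.29 = 0.8592 m³/s

0.859 m³/s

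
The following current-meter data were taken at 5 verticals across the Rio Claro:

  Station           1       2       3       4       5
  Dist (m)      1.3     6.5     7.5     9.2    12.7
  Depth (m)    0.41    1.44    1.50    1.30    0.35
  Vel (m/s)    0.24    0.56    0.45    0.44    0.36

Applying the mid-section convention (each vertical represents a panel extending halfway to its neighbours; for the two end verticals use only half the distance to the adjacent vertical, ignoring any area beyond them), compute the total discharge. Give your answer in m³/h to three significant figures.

19300 m³/h

w_1 = (6.5 − 1.3)/2 = 2.6 m; q_1 = 0.24 × 0.41 × 2.6 = 0.2558 m³/s
w_2 = (7.5 − 1.3)/2 = 3.1 m; q_2 = 0.56 × 1.44 × 3.1 = 2.500 m³/s
w_3 = (9.2 − 6.5)/2 = 1.35 m; q_3 = 0.45 × 1.50 × 1.35 = 0.9113 m³/s
w_4 = (12.7 − 7.5)/2 = 2.6 m; q_4 = 0.44 × 1.30 × 2.6 = 1.487 m³/s
w_5 = (12.7 − 9.2)/2 = 1.75 m; q_5 = 0.36 × 0.35 × 1.75 = 0.2205 m³/s
Q = Σ qᵢ = 5.375 m³/s
= 5.375 × 3600 = 19350 m³/h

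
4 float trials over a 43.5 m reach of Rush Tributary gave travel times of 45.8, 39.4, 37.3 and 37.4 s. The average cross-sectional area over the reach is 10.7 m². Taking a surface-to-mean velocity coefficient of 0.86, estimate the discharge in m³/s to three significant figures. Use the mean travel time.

10.0 m³/s

t̄ = (45.8 + 39.4 + 37.3 + 37.4) / 4 = 39.975 s
v_surface = L / t̄ = 43.5 / 39.975 = 1.088 m/s
v_mean = 0.86 × 1.088 = 0.9358 m/s
Q = A × v_mean = 10.7 × 0.9358 = 10.01 m³/s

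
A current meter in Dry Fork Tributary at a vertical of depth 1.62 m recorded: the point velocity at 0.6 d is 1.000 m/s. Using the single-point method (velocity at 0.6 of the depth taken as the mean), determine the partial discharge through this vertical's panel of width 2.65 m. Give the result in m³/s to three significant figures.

4.29 m³/s

v̄ = v₀.₆ = 1.000 m/s
q = v̄ × d × w = 1.000 × 1.62 × 2.65 = 4.293 m³/s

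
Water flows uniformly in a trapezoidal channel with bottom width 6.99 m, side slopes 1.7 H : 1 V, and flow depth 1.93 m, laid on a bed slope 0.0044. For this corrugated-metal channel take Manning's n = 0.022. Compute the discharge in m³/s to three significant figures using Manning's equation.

A = (b + z·y)·y = (6.99 + 1.7×1.93)×1.93 = 19.82 m²
P = b + 2y√(1+z²) = 6.99 + 2×1.93×√(1+1.7²) = 14.60 m
R = A/P = 19.82/14.60 = 1.357 m
Q = (1/n)·A·R^(2/3)·S^(1/2) = (1/0.022) × 19.82 × 1.357^(2/3) × 0.0044^(1/2) = 73.28 m³/s

73.3 m³/s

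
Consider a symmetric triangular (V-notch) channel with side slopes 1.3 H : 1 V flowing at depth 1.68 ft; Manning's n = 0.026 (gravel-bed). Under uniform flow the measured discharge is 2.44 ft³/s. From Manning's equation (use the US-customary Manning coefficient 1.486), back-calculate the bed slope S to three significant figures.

0.000233

A = z·y² = 1.3×1.68² = 3.669 ft²
P = 2y√(1+z²) = 2×1.68×√(1+1.3²) = 5.511 ft
R = A/P = 3.669/5.511 = 0.6658 ft
S = (Q·n / (1.486·A·R^(2/3)))² = (2.44×0.026 / (1.486×3.669×0.7625))² = 0.0002329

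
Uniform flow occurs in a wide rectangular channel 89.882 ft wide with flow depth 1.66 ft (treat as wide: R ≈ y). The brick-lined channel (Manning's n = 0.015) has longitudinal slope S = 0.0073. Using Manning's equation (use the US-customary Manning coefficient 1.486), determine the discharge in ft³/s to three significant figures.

A = b·y = 89.882 × 1.66 = 149.2 ft²
Wide channel: R ≈ y = 1.66 ft
Q = (1.486/n)·A·R^(2/3)·S^(1/2) = (1.486/0.015) × 149.2 × 1.660^(2/3) × 0.0073^(1/2) = 1771 ft³/s

1770 ft³/s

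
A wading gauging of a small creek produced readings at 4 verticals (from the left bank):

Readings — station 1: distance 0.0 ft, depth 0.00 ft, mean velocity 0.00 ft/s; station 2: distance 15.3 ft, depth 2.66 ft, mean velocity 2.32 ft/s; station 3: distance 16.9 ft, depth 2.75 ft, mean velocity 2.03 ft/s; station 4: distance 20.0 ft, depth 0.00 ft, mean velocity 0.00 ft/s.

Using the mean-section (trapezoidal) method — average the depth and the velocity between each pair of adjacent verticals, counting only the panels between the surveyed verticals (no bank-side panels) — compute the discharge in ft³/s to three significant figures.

Panel 1-2: Δb = 15.3 ft, d̄ = (0.00+2.66)/2 = 1.33, v̄ = (0.00+2.32)/2 = 1.16 → q = 15.3×1.33×1.16 = 23.60 ft³/s
Panel 2-3: Δb = 1.6 ft, d̄ = (2.66+2.75)/2 = 2.705, v̄ = (2.32+2.03)/2 = 2.175 → q = 1.6×2.705×2.175 = 9.413 ft³/s
Panel 3-4: Δb = 3.1 ft, d̄ = (2.75+0.00)/2 = 1.375, v̄ = (2.03+0.00)/2 = 1.015 → q = 3.1×1.375×1.015 = 4.326 ft³/s
Q = Σ q = 37.34 ft³/s

37.3 ft³/s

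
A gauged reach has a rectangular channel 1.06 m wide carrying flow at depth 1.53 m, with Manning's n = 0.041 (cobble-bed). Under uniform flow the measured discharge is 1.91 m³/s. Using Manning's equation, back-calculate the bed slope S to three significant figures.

0.00808

A = b·y = 1.06 × 1.53 = 1.622 m²
P = b + 2y = 1.06 + 2×1.53 = 4.120 m
R = A/P = 1.622/4.120 = 0.3936 m
S = (Q·n / (1·A·R^(2/3)))² = (1.91×0.041 / (1×1.622×0.5371))² = 0.008082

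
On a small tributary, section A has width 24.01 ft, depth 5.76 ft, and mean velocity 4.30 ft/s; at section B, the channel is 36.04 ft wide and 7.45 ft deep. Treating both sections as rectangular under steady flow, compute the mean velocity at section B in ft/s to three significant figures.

2.21 ft/s

Q = A₁V₁ = (24.01×5.76) × 4.30 = 594.7 ft³/s
A₂ = 36.04 × 7.45 = 268.5 ft²
V₂ = Q/A₂ = 594.7/268.5 = 2.215 ft/s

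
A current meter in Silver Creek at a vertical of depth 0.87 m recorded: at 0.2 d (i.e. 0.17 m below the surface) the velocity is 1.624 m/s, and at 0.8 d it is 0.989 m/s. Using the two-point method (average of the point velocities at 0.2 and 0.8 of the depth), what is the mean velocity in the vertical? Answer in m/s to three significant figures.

v̄ = (1.624 + 0.989) / 2 = 1.307 m/s

1.31 m/s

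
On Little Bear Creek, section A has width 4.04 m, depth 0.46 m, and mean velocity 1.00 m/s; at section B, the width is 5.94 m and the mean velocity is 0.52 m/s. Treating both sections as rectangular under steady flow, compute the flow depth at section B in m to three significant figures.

Q = A₁V₁ = (4.04×0.46) × 1.00 = 1.858 m³/s
d₂ = Q/(b₂ V₂) = 1.858/(5.94×0.52) = 0.6017 m

0.602 m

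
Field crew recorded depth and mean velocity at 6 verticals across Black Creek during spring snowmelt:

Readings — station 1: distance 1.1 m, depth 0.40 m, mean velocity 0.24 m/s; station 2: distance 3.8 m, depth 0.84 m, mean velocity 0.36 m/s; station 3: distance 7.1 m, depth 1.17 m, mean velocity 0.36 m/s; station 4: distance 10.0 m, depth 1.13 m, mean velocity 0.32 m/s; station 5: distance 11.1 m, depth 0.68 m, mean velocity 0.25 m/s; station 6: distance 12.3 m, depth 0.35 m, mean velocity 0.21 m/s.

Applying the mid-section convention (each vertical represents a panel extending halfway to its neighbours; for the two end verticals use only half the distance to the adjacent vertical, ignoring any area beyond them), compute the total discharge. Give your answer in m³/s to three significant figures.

3.31 m³/s

w_1 = (3.8 − 1.1)/2 = 1.35 m; q_1 = 0.24 × 0.40 × 1.35 = 0.1296 m³/s
w_2 = (7.1 − 1.1)/2 = 3 m; q_2 = 0.36 × 0.84 × 3 = 0.9072 m³/s
w_3 = (10.0 − 3.8)/2 = 3.1 m; q_3 = 0.36 × 1.17 × 3.1 = 1.306 m³/s
w_4 = (11.1 − 7.1)/2 = 2 m; q_4 = 0.32 × 1.13 × 2 = 0.7232 m³/s
w_5 = (12.3 − 10.0)/2 = 1.15 m; q_5 = 0.25 × 0.68 × 1.15 = 0.1955 m³/s
w_6 = (12.3 − 11.1)/2 = 0.6 m; q_6 = 0.21 × 0.35 × 0.6 = 0.04410 m³/s
Q = Σ qᵢ = 3.305 m³/s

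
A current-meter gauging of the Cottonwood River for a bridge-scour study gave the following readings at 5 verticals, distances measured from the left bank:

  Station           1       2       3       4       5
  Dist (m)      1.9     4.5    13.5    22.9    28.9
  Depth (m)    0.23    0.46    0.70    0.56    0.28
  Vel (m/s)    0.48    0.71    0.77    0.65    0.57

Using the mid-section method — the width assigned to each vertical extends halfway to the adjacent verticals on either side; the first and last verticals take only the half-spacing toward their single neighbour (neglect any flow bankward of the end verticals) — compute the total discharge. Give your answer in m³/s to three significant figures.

w_1 = (4.5 − 1.9)/2 = 1.3 m; q_1 = 0.48 × 0.23 × 1.3 = 0.1435 m³/s
w_2 = (13.5 − 1.9)/2 = 5.8 m; q_2 = 0.71 × 0.46 × 5.8 = 1.894 m³/s
w_3 = (22.9 − 4.5)/2 = 9.2 m; q_3 = 0.77 × 0.70 × 9.2 = 4.959 m³/s
w_4 = (28.9 − 13.5)/2 = 7.7 m; q_4 = 0.65 × 0.56 × 7.7 = 2.803 m³/s
w_5 = (28.9 − 22.9)/2 = 3 m; q_5 = 0.57 × 0.28 × 3 = 0.4788 m³/s
Q = Σ qᵢ = 10.28 m³/s

10.3 m³/s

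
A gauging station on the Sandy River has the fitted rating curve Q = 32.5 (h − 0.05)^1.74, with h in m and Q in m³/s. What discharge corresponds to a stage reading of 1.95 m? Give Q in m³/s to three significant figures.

99.3 m³/s

Q = 32.5 × (1.95 − 0.05)^1.74 = 32.5 × 1.9^1.74 = 99.29 m³/s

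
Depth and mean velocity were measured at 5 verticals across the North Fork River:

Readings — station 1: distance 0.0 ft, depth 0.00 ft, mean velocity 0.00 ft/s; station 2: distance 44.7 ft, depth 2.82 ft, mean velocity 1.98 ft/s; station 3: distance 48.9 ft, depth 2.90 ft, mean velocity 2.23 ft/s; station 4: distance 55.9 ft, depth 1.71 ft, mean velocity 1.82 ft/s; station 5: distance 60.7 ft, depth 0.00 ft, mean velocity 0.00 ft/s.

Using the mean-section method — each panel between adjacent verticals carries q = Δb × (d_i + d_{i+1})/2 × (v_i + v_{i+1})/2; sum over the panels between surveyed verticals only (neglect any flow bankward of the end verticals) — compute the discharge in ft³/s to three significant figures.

124 ft³/s

Panel 1-2: Δb = 44.7 ft, d̄ = (0.00+2.82)/2 = 1.41, v̄ = (0.00+1.98)/2 = 0.99 → q = 44.7×1.41×0.99 = 62.40 ft³/s
Panel 2-3: Δb = 4.2 ft, d̄ = (2.82+2.90)/2 = 2.86, v̄ = (1.98+2.23)/2 = 2.105 → q = 4.2×2.86×2.105 = 25.29 ft³/s
Panel 3-4: Δb = 7 ft, d̄ = (2.90+1.71)/2 = 2.305, v̄ = (2.23+1.82)/2 = 2.025 → q = 7×2.305×2.025 = 32.67 ft³/s
Panel 4-5: Δb = 4.8 ft, d̄ = (1.71+0.00)/2 = 0.855, v̄ = (1.82+0.00)/2 = 0.91 → q = 4.8×0.855×0.91 = 3.735 ft³/s
Q = Σ q = 124.1 ft³/s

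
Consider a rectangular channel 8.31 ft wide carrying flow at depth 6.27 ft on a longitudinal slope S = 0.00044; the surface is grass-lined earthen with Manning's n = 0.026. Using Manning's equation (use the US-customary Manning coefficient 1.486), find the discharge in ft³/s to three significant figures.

A = b·y = 8.31 × 6.27 = 52.10 ft²
P = b + 2y = 8.31 + 2×6.27 = 20.85 ft
R = A/P = 52.10/20.85 = 2.499 ft
Q = (1.486/n)·A·R^(2/3)·S^(1/2) = (1.486/0.026) × 52.10 × 2.499^(2/3) × 0.00044^(1/2) = 115.0 ft³/s

115 ft³/s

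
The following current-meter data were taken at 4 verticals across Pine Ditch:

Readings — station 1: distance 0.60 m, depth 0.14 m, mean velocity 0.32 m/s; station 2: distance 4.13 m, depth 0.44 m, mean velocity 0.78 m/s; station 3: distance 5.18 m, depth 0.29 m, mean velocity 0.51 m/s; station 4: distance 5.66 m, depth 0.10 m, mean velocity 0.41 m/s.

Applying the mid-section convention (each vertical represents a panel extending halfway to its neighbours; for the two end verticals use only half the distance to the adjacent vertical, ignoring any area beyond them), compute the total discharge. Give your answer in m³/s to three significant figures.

w_1 = (4.13 − 0.60)/2 = 1.765 m; q_1 = 0.32 × 0.14 × 1.765 = 0.07907 m³/s
w_2 = (5.18 − 0.60)/2 = 2.29 m; q_2 = 0.78 × 0.44 × 2.29 = 0.7859 m³/s
w_3 = (5.66 − 4.13)/2 = 0.765 m; q_3 = 0.51 × 0.29 × 0.765 = 0.1131 m³/s
w_4 = (5.66 − 5.18)/2 = 0.24 m; q_4 = 0.41 × 0.10 × 0.24 = 0.009840 m³/s
Q = Σ qᵢ = 0.9880 m³/s

0.988 m³/s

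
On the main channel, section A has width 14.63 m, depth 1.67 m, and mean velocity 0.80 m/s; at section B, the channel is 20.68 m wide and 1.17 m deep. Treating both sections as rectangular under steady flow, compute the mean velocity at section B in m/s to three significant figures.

0.808 m/s

Q = A₁V₁ = (14.63×1.67) × 0.80 = 19.55 m³/s
A₂ = 20.68 × 1.17 = 24.20 m²
V₂ = Q/A₂ = 19.55/24.20 = 0.8078 m/s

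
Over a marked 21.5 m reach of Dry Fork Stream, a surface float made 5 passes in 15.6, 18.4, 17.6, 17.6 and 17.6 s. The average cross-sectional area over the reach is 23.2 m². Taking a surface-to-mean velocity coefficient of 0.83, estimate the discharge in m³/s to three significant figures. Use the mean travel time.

t̄ = (15.6 + 18.4 + 17.6 + 17.6 + 17.6) / 5 = 17.36 s
v_surface = L / t̄ = 21.5 / 17.36 = 1.238 m/s
v_mean = 0.83 × 1.238 = 1.028 m/s
Q = A × v_mean = 23.2 × 1.028 = 23.85 m³/s

23.8 m³/s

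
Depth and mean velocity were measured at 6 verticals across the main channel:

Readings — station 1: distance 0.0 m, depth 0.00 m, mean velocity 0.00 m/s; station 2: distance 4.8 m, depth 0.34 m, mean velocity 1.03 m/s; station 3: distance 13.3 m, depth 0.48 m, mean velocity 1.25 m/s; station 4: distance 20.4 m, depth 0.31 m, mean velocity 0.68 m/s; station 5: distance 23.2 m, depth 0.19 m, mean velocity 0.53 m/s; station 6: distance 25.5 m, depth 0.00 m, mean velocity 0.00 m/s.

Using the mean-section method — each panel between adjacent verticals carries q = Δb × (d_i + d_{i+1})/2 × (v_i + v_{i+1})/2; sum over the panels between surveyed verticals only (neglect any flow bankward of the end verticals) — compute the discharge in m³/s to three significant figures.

7.58 m³/s

Panel 1-2: Δb = 4.8 m, d̄ = (0.00+0.34)/2 = 0.17, v̄ = (0.00+1.03)/2 = 0.515 → q = 4.8×0.17×0.515 = 0.4202 m³/s
Panel 2-3: Δb = 8.5 m, d̄ = (0.34+0.48)/2 = 0.41, v̄ = (1.03+1.25)/2 = 1.14 → q = 8.5×0.41×1.14 = 3.973 m³/s
Panel 3-4: Δb = 7.1 m, d̄ = (0.48+0.31)/2 = 0.395, v̄ = (1.25+0.68)/2 = 0.965 → q = 7.1×0.395×0.965 = 2.706 m³/s
Panel 4-5: Δb = 2.8 m, d̄ = (0.31+0.19)/2 = 0.25, v̄ = (0.68+0.53)/2 = 0.605 → q = 2.8×0.25×0.605 = 0.4235 m³/s
Panel 5-6: Δb = 2.3 m, d̄ = (0.19+0.00)/2 = 0.095, v̄ = (0.53+0.00)/2 = 0.265 → q = 2.3×0.095×0.265 = 0.05790 m³/s
Q = Σ q = 7.581 m³/s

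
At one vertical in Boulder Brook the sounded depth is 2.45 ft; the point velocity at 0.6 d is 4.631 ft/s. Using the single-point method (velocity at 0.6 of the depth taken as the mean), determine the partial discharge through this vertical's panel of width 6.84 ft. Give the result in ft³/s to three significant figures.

v̄ = v₀.₆ = 4.631 ft/s
q = v̄ × d × w = 4.631 × 2.45 × 6.84 = 77.61 ft³/s

77.6 ft³/s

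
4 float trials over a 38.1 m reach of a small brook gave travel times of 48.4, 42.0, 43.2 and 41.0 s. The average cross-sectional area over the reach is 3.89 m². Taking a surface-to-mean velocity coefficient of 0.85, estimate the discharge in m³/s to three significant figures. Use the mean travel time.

t̄ = (48.4 + 42.0 + 43.2 + 41.0) / 4 = 43.65 s
v_surface = L / t̄ = 38.1 / 43.65 = 0.8729 m/s
v_mean = 0.85 × 0.8729 = 0.7419 m/s
Q = A × v_mean = 3.89 × 0.7419 = 2.886 m³/s

2.89 m³/s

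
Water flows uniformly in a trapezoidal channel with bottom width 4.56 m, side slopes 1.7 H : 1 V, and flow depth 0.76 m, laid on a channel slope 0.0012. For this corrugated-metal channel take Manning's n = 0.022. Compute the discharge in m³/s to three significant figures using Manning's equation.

A = (b + z·y)·y = (4.56 + 1.7×0.76)×0.76 = 4.448 m²
P = b + 2y√(1+z²) = 4.56 + 2×0.76×√(1+1.7²) = 7.558 m
R = A/P = 4.448/7.558 = 0.5885 m
Q = (1/n)·A·R^(2/3)·S^(1/2) = (1/0.022) × 4.448 × 0.5885^(2/3) × 0.0012^(1/2) = 4.918 m³/s

4.92 m³/s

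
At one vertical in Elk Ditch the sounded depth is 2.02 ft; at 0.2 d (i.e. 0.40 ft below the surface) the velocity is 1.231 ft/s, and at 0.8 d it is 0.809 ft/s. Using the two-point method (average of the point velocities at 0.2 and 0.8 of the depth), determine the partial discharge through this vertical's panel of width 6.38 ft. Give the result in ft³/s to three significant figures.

13.1 ft³/s

v̄ = (1.231 + 0.809) / 2 = 1.020 ft/s
q = v̄ × d × w = 1.020 × 2.02 × 6.38 = 13.15 ft³/s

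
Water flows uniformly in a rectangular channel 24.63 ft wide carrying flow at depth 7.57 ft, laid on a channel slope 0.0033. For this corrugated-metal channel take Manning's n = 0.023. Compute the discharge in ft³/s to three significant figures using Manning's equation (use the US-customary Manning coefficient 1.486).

1940 ft³/s

A = b·y = 24.63 × 7.57 = 186.4 ft²
P = b + 2y = 24.63 + 2×7.57 = 39.77 ft
R = A/P = 186.4/39.77 = 4.688 ft
Q = (1.486/n)·A·R^(2/3)·S^(1/2) = (1.486/0.023) × 186.4 × 4.688^(2/3) × 0.0033^(1/2) = 1938 ft³/s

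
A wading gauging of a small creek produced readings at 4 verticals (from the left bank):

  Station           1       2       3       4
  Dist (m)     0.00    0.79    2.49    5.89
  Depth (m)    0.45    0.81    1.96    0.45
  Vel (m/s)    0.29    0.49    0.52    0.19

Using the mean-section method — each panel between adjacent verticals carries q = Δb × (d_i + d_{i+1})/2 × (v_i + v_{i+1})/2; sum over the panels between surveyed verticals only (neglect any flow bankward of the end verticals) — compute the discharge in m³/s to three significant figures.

Panel 1-2: Δb = 0.79 m, d̄ = (0.45+0.81)/2 = 0.63, v̄ = (0.29+0.49)/2 = 0.39 → q = 0.79×0.63×0.39 = 0.1941 m³/s
Panel 2-3: Δb = 1.7 m, d̄ = (0.81+1.96)/2 = 1.385, v̄ = (0.49+0.52)/2 = 0.505 → q = 1.7×1.385×0.505 = 1.189 m³/s
Panel 3-4: Δb = 3.4 m, d̄ = (1.96+0.45)/2 = 1.205, v̄ = (0.52+0.19)/2 = 0.355 → q = 3.4×1.205×0.355 = 1.454 m³/s
Q = Σ q = 2.838 m³/s

2.84 m³/s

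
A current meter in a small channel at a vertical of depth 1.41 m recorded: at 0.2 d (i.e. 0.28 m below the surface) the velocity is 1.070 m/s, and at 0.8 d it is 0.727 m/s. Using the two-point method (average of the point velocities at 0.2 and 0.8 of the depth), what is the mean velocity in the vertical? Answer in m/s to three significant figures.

0.899 m/s

v̄ = (1.070 + 0.727) / 2 = 0.8985 m/s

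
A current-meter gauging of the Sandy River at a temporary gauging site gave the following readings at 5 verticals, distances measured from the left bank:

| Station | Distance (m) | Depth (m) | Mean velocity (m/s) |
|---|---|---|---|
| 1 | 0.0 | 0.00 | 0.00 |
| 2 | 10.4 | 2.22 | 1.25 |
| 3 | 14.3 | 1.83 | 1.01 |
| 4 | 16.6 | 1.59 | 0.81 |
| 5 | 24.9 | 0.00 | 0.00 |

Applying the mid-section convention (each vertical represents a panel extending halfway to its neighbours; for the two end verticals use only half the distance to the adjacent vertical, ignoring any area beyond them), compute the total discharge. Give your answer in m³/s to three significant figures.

32.4 m³/s

w_2 = (14.3 − 0.0)/2 = 7.15 m; q_2 = 1.25 × 2.22 × 7.15 = 19.84 m³/s
w_3 = (16.6 − 10.4)/2 = 3.1 m; q_3 = 1.01 × 1.83 × 3.1 = 5.730 m³/s
w_4 = (24.9 − 14.3)/2 = 5.3 m; q_4 = 0.81 × 1.59 × 5.3 = 6.826 m³/s
Stations 1, 5 contribute zero (depth or velocity is 0).
Q = Σ qᵢ = 32.40 m³/s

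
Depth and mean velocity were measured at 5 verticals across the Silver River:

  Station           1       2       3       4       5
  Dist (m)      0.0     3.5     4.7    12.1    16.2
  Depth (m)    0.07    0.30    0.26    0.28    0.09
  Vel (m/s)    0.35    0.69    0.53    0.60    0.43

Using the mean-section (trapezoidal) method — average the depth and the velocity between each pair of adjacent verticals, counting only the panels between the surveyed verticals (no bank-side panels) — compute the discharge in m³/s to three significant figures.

Panel 1-2: Δb = 3.5 m, d̄ = (0.07+0.30)/2 = 0.185, v̄ = (0.35+0.69)/2 = 0.52 → q = 3.5×0.185×0.52 = 0.3367 m³/s
Panel 2-3: Δb = 1.2 m, d̄ = (0.30+0.26)/2 = 0.28, v̄ = (0.69+0.53)/2 = 0.61 → q = 1.2×0.28×0.61 = 0.2050 m³/s
Panel 3-4: Δb = 7.4 m, d̄ = (0.26+0.28)/2 = 0.27, v̄ = (0.53+0.60)/2 = 0.565 → q = 7.4×0.27×0.565 = 1.129 m³/s
Panel 4-5: Δb = 4.1 m, d̄ = (0.28+0.09)/2 = 0.185, v̄ = (0.60+0.43)/2 = 0.515 → q = 4.1×0.185×0.515 = 0.3906 m³/s
Q = Σ q = 2.061 m³/s

2.06 m³/s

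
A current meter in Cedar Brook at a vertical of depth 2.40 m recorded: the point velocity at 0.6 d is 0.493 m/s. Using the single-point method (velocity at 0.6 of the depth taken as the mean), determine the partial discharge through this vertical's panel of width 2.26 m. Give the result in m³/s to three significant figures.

2.67 m³/s

v̄ = v₀.₆ = 0.493 m/s
q = v̄ × d × w = 0.4930 × 2.40 × 2.26 = 2.674 m³/s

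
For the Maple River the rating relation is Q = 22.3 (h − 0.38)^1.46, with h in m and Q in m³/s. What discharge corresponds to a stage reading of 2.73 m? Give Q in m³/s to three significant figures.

Q = 22.3 × (2.73 − 0.38)^1.46 = 22.3 × 2.35^1.46 = 77.64 m³/s

77.6 m³/s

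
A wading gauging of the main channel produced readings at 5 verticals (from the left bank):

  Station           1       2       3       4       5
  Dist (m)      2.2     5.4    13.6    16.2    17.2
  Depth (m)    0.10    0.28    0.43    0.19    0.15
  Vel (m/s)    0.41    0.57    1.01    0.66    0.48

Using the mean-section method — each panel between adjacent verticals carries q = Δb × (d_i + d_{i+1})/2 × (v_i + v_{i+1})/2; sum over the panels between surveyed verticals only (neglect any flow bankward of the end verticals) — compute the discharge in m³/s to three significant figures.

Panel 1-2: Δb = 3.2 m, d̄ = (0.10+0.28)/2 = 0.19, v̄ = (0.41+0.57)/2 = 0.49 → q = 3.2×0.19×0.49 = 0.2979 m³/s
Panel 2-3: Δb = 8.2 m, d̄ = (0.28+0.43)/2 = 0.355, v̄ = (0.57+1.01)/2 = 0.79 → q = 8.2×0.355×0.79 = 2.300 m³/s
Panel 3-4: Δb = 2.6 m, d̄ = (0.43+0.19)/2 = 0.31, v̄ = (1.01+0.66)/2 = 0.835 → q = 2.6×0.31×0.835 = 0.6730 m³/s
Panel 4-5: Δb = 1 m, d̄ = (0.19+0.15)/2 = 0.17, v̄ = (0.66+0.48)/2 = 0.57 → q = 1×0.17×0.57 = 0.09690 m³/s
Q = Σ q = 3.368 m³/s

3.37 m³/s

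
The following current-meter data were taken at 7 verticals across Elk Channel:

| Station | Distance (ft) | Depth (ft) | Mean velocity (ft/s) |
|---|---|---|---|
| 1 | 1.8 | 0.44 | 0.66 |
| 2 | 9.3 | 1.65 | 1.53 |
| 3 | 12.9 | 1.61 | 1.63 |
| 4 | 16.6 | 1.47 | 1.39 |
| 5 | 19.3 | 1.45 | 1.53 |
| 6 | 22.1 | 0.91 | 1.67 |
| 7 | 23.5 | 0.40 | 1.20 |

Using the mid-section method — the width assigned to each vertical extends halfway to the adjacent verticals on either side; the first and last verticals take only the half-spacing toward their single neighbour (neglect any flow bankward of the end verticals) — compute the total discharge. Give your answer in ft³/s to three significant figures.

40.8 ft³/s

w_1 = (9.3 − 1.8)/2 = 3.75 ft; q_1 = 0.66 × 0.44 × 3.75 = 1.089 ft³/s
w_2 = (12.9 − 1.8)/2 = 5.55 ft; q_2 = 1.53 × 1.65 × 5.55 = 14.01 ft³/s
w_3 = (16.6 − 9.3)/2 = 3.65 ft; q_3 = 1.63 × 1.61 × 3.65 = 9.579 ft³/s
w_4 = (19.3 − 12.9)/2 = 3.2 ft; q_4 = 1.39 × 1.47 × 3.2 = 6.539 ft³/s
w_5 = (22.1 − 16.6)/2 = 2.75 ft; q_5 = 1.53 × 1.45 × 2.75 = 6.101 ft³/s
w_6 = (23.5 − 19.3)/2 = 2.1 ft; q_6 = 1.67 × 0.91 × 2.1 = 3.191 ft³/s
w_7 = (23.5 − 22.1)/2 = 0.7 ft; q_7 = 1.20 × 0.40 × 0.7 = 0.3360 ft³/s
Q = Σ qᵢ = 40.85 ft³/s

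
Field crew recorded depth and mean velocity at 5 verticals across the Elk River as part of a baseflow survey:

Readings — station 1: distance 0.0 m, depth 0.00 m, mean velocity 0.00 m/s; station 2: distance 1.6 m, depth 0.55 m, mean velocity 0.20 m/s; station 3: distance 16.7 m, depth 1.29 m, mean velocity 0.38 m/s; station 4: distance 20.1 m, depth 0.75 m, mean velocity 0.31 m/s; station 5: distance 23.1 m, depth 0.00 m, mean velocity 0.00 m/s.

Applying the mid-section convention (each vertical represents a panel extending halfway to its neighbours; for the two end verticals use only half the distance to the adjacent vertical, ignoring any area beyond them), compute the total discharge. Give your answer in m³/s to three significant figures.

w_2 = (16.7 − 0.0)/2 = 8.35 m; q_2 = 0.20 × 0.55 × 8.35 = 0.9185 m³/s
w_3 = (20.1 − 1.6)/2 = 9.25 m; q_3 = 0.38 × 1.29 × 9.25 = 4.534 m³/s
w_4 = (23.1 − 16.7)/2 = 3.2 m; q_4 = 0.31 × 0.75 × 3.2 = 0.7440 m³/s
Stations 1, 5 contribute zero (depth or velocity is 0).
Q = Σ qᵢ = 6.197 m³/s

6.20 m³/s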